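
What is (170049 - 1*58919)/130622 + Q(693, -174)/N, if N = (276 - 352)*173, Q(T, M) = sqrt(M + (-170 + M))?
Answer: 55565/65311 - I*sqrt(518)/13148 ≈ 0.85078 - 0.001731*I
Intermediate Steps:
Q(T, M) = sqrt(-170 + 2*M)
N = -13148 (N = -76*173 = -13148)
(170049 - 1*58919)/130622 + Q(693, -174)/N = (170049 - 1*58919)/130622 + sqrt(-170 + 2*(-174))/(-13148) = (170049 - 58919)*(1/130622) + sqrt(-170 - 348)*(-1/13148) = 111130*(1/130622) + sqrt(-518)*(-1/13148) = 55565/65311 + (I*sqrt(518))*(-1/13148) = 55565/65311 - I*sqrt(518)/13148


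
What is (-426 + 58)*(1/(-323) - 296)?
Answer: 35184112/323 ≈ 1.0893e+5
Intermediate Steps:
(-426 + 58)*(1/(-323) - 296) = -368*(-1/323 - 296) = -368*(-95609/323) = 35184112/323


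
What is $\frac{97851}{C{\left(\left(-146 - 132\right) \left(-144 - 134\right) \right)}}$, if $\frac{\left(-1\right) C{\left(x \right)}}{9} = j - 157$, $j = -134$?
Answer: $\frac{32617}{873} \approx 37.362$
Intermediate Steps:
$C{\left(x \right)} = 2619$ ($C{\left(x \right)} = - 9 \left(-134 - 157\right) = \left(-9\right) \left(-291\right) = 2619$)
$\frac{97851}{C{\left(\left(-146 - 132\right) \left(-144 - 134\right) \right)}} = \frac{97851}{2619} = 97851 \cdot \frac{1}{2619} = \frac{32617}{873}$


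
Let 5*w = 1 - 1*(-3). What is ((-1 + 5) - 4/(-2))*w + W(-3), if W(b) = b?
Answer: 9/5 ≈ 1.8000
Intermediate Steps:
w = ⅘ (w = (1 - 1*(-3))/5 = (1 + 3)/5 = (⅕)*4 = ⅘ ≈ 0.80000)
((-1 + 5) - 4/(-2))*w + W(-3) = ((-1 + 5) - 4/(-2))*(⅘) - 3 = (4 - 4*(-½))*(⅘) - 3 = (4 + 2)*(⅘) - 3 = 6*(⅘) - 3 = 24/5 - 3 = 9/5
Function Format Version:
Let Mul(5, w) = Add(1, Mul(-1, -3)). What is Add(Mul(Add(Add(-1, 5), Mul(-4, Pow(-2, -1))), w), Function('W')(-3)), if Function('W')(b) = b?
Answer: Rational(9, 5) ≈ 1.8000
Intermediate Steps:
w = Rational(4, 5) (w = Mul(Rational(1, 5), Add(1, Mul(-1, -3))) = Mul(Rational(1, 5), Add(1, 3)) = Mul(Rational(1, 5), 4) = Rational(4, 5) ≈ 0.80000)
Add(Mul(Add(Add(-1, 5), Mul(-4, Pow(-2, -1))), w), Function('W')(-3)) = Add(Mul(Add(Add(-1, 5), Mul(-4, Pow(-2, -1))), Rational(4, 5)), -3) = Add(Mul(Add(4, Mul(-4, Rational(-1, 2))), Rational(4, 5)), -3) = Add(Mul(Add(4, 2), Rational(4, 5)), -3) = Add(Mul(6, Rational(4, 5)), -3) = Add(Rational(24, 5), -3) = Rational(9, 5)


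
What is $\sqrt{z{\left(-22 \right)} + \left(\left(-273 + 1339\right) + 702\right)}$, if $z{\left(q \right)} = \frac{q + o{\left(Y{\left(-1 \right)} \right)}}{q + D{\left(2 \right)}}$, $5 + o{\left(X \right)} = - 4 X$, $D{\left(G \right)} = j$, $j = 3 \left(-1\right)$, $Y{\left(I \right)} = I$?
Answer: $\frac{\sqrt{44223}}{5} \approx 42.059$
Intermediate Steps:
$j = -3$
$D{\left(G \right)} = -3$
$o{\left(X \right)} = -5 - 4 X$
$z{\left(q \right)} = \frac{-1 + q}{-3 + q}$ ($z{\left(q \right)} = \frac{q - 1}{q - 3} = \frac{q + \left(-5 + 4\right)}{-3 + q} = \frac{q - 1}{-3 + q} = \frac{-1 + q}{-3 + q}$)
$\sqrt{z{\left(-22 \right)} + \left(\left(-273 + 1339\right) + 702\right)} = \sqrt{\frac{-1 - 22}{-3 - 22} + \left(\left(-273 + 1339\right) + 702\right)} = \sqrt{\frac{1}{-25} \left(-23\right) + \left(1066 + 702\right)} = \sqrt{\left(- \frac{1}{25}\right) \left(-23\right) + 1768} = \sqrt{\frac{23}{25} + 1768} = \sqrt{\frac{44223}{25}} = \frac{\sqrt{44223}}{5}$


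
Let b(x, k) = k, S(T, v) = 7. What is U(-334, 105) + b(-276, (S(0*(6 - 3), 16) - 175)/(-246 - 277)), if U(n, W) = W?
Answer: 55083/523 ≈ 105.32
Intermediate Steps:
U(-334, 105) + b(-276, (S(0*(6 - 3), 16) - 175)/(-246 - 277)) = 105 + (7 - 175)/(-246 - 277) = 105 - 168/(-523) = 105 - 168*(-1/523) = 105 + 168/523 = 55083/523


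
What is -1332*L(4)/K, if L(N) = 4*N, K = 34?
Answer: -10656/17 ≈ -626.82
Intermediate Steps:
-1332*L(4)/K = -1332*4*4/34 = -21312/34 = -1332*8/17 = -10656/17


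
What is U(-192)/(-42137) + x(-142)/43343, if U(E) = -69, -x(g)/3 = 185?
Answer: -20395368/1826343991 ≈ -0.011167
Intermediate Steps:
x(g) = -555 (x(g) = -3*185 = -555)
U(-192)/(-42137) + x(-142)/43343 = -69/(-42137) - 555/43343 = -69*(-1/42137) - 555*1/43343 = 69/42137 - 555/43343 = -20395368/1826343991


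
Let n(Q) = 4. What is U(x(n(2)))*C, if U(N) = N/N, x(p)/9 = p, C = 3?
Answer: 3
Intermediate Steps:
x(p) = 9*p
U(N) = 1
U(x(n(2)))*C = 1*3 = 3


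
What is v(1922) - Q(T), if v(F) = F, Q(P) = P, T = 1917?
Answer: 5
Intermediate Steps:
v(1922) - Q(T) = 1922 - 1*1917 = 1922 - 1917 = 5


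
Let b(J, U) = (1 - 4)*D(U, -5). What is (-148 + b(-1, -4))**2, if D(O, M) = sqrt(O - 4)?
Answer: 21832 + 1776*I*sqrt(2) ≈ 21832.0 + 2511.6*I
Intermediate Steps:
D(O, M) = sqrt(-4 + O)
b(J, U) = -3*sqrt(-4 + U) (b(J, U) = (1 - 4)*sqrt(-4 + U) = -3*sqrt(-4 + U))
(-148 + b(-1, -4))**2 = (-148 - 3*sqrt(-4 - 4))**2 = (-148 - 6*I*sqrt(2))**2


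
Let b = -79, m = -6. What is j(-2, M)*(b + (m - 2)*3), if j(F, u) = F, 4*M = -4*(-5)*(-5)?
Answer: 206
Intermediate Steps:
M = -25 (M = (-4*(-5)*(-5))/4 = (20*(-5))/4 = (¼)*(-100) = -25)
j(-2, M)*(b + (m - 2)*3) = -2*(-79 + (-6 - 2)*3) = -2*(-79 - 8*3) = -2*(-79 - 24) = -2*(-103) = 206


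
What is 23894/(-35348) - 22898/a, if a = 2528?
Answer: -108725317/11169968 ≈ -9.7337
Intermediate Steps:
23894/(-35348) - 22898/a = 23894/(-35348) - 22898/2528 = 23894*(-1/35348) - 22898*1/2528 = -11947/17674 - 11449/1264 = -108725317/11169968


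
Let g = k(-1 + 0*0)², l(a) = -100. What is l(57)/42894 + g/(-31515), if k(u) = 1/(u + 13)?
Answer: -25214383/10814435280 ≈ -0.0023315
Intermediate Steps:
k(u) = 1/(13 + u)
g = 1/144 (g = (1/(13 + (-1 + 0*0)))² = (1/(13 + (-1 + 0)))² = (1/(13 - 1))² = (1/12)² = 1/144 ≈ 0.0069444)
l(57)/42894 + g/(-31515) = -100/42894 + (1/144)/(-31515) = -100*1/42894 + (1/144)*(-1/31515) = -50/21447 - 1/4538160 = -25214383/10814435280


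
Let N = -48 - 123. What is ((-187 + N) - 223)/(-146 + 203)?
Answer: -581/57 ≈ -10.193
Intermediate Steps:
N = -171
((-187 + N) - 223)/(-146 + 203) = ((-187 - 171) - 223)/(-146 + 203) = (-358 - 223)/57 = -581*1/57 = -581/57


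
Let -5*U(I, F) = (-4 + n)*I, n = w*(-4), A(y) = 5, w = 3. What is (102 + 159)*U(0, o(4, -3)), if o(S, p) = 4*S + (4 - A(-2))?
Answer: 0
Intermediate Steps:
o(S, p) = -1 + 4*S (o(S, p) = 4*S + (4 - 1*5) = 4*S + (4 - 5) = 4*S - 1 = -1 + 4*S)
n = -12 (n = 3*(-4) = -12)
U(I, F) = 16*I/5 (U(I, F) = -(-4 - 12)*I/5 = -(-16)*I/5 = 16*I/5)
(102 + 159)*U(0, o(4, -3)) = (102 + 159)*((16/5)*0) = 261*0 = 0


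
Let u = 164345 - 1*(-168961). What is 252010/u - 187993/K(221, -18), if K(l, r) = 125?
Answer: -31313846804/20831625 ≈ -1503.2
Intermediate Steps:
u = 333306 (u = 164345 + 168961 = 333306)
252010/u - 187993/K(221, -18) = 252010/333306 - 187993/125 = 252010*(1/333306) - 187993*1/125 = 126005/166653 - 187993/125 = -31313846804/20831625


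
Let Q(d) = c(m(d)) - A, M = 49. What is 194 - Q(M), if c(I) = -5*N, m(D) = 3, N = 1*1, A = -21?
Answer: 178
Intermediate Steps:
N = 1
c(I) = -5 (c(I) = -5*1 = -5)
Q(d) = 16 (Q(d) = -5 - 1*(-21) = -5 + 21 = 16)
194 - Q(M) = 194 - 1*16 = 194 - 16 = 178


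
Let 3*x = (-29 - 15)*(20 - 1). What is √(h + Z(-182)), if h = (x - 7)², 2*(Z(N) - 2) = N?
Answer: 4*√45853/3 ≈ 285.51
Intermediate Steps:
Z(N) = 2 + N/2
x = -836/3 (x = ((-29 - 15)*(20 - 1))/3 = (-44*19)/3 = (⅓)*(-836) = -836/3 ≈ -278.67)
h = 734449/9 (h = (-836/3 - 7)² = (-857/3)² = 734449/9 ≈ 81606.)
√(h + Z(-182)) = √(734449/9 + (2 + (½)*(-182))) = √(734449/9 + (2 - 91)) = √(734449/9 - 89) = √(733648/9) = 4*√45853/3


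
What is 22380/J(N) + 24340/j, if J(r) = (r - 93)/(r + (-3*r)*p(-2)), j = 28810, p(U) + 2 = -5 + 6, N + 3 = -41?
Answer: 11348246738/394697 ≈ 28752.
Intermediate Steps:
N = -44 (N = -3 - 41 = -44)
p(U) = -1 (p(U) = -2 + (-5 + 6) = -2 + 1 = -1)
J(r) = (-93 + r)/(4*r) (J(r) = (r - 93)/(r - 3*r*(-1)) = (-93 + r)/(r + 3*r) = (-93 + r)/((4*r)) = (-93 + r)*(1/(4*r)) = (-93 + r)/(4*r))
22380/J(N) + 24340/j = 22380/(((¼)*(-93 - 44)/(-44))) + 24340/28810 = 22380/(((¼)*(-1/44)*(-137))) + 24340*(1/28810) = 22380/(137/176) + 2434/2881 = 22380*(176/137) + 2434/2881 = 3938880/137 + 2434/2881 = 11348246738/394697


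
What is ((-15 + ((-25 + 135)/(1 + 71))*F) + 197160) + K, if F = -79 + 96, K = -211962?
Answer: -532477/36 ≈ -14791.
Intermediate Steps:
F = 17
((-15 + ((-25 + 135)/(1 + 71))*F) + 197160) + K = ((-15 + ((-25 + 135)/(1 + 71))*17) + 197160) - 211962 = ((-15 + (110/72)*17) + 197160) - 211962 = ((-15 + (110*(1/72))*17) + 197160) - 211962 = ((-15 + (55/36)*17) + 197160) - 211962 = ((-15 + 935/36) + 197160) - 211962 = (395/36 + 197160) - 211962 = 7098155/36 - 211962 = -532477/36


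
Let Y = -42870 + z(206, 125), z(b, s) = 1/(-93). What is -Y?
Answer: 3986911/93 ≈ 42870.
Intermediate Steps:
z(b, s) = -1/93
Y = -3986911/93 (Y = -42870 - 1/93 = -3986911/93 ≈ -42870.)
-Y = -1*(-3986911/93) = 3986911/93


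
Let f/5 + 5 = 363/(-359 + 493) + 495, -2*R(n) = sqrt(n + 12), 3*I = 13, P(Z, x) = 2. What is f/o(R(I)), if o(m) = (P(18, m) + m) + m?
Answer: -990345/2479 - 2310805*sqrt(3)/4958 ≈ -1206.8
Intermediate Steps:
I = 13/3 (I = (1/3)*13 = 13/3 ≈ 4.3333)
R(n) = -sqrt(12 + n)/2 (R(n) = -sqrt(n + 12)/2 = -sqrt(12 + n)/2)
o(m) = 2 + 2*m (o(m) = (2 + m) + m = 2 + 2*m)
f = 330115/134 (f = -25 + 5*(363/(-359 + 493) + 495) = -25 + 5*(363/134 + 495) = -25 + 5*(66693/134) = -25 + 333465/134 = 330115/134 ≈ 2463.5)
f/o(R(I)) = 330115/(134*(2 + 2*(-sqrt(12 + 13/3)/2))) = 330115/(134*(2 + 2*(-7*sqrt(3)/6))) = 330115/(134*(2 - 7*sqrt(3)/3))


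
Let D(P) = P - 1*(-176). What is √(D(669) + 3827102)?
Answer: √3827947 ≈ 1956.5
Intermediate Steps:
D(P) = 176 + P (D(P) = P + 176 = 176 + P)
√(D(669) + 3827102) = √((176 + 669) + 3827102) = √(845 + 3827102) = √3827947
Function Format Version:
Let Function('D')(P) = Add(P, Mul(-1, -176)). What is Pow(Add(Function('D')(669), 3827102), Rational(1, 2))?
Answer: Pow(3827947, Rational(1, 2)) ≈ 1956.5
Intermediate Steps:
Function('D')(P) = Add(176, P) (Function('D')(P) = Add(P, 176) = Add(176, P))
Pow(Add(Function('D')(669), 3827102), Rational(1, 2)) = Pow(Add(Add(176, 669), 3827102), Rational(1, 2)) = Pow(Add(845, 3827102), Rational(1, 2)) = Pow(3827947, Rational(1, 2))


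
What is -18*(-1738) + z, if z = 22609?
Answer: 53893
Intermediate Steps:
-18*(-1738) + z = -18*(-1738) + 22609 = 31284 + 22609 = 53893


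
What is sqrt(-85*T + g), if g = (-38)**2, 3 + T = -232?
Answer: sqrt(21419) ≈ 146.35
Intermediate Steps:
T = -235 (T = -3 - 232 = -235)
g = 1444
sqrt(-85*T + g) = sqrt(-85*(-235) + 1444) = sqrt(19975 + 1444) = sqrt(21419)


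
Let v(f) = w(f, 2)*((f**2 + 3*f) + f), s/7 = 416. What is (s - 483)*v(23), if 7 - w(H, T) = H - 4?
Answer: -18100908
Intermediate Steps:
s = 2912 (s = 7*416 = 2912)
w(H, T) = 11 - H (w(H, T) = 7 - (H - 4) = 7 - (-4 + H) = 7 + (4 - H) = 11 - H)
v(f) = (11 - f)*(f**2 + 4*f) (v(f) = (11 - f)*((f**2 + 3*f) + f) = (11 - f)*(f**2 + 4*f))
(s - 483)*v(23) = (2912 - 483)*(-1*23*(-11 + 23)*(4 + 23)) = 2429*(-1*23*12*27) = 2429*(-7452) = -18100908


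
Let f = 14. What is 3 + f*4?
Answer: 59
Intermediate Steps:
3 + f*4 = 3 + 14*4 = 3 + 56 = 59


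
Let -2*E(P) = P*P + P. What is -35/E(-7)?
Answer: 5/3 ≈ 1.6667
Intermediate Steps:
E(P) = -P/2 - P²/2 (E(P) = -(P*P + P)/2 = -(P² + P)/2 = -(P + P²)/2 = -P/2 - P²/2)
-35/E(-7) = -35*2/(7*(1 - 7)) = -35/((-½*(-7)*(-6))) = -35/(-21) = -35*(-1/21) = 5/3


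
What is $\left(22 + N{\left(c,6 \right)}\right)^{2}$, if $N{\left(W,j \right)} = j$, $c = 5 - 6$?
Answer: $784$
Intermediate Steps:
$c = -1$ ($c = 5 - 6 = -1$)
$\left(22 + N{\left(c,6 \right)}\right)^{2} = \left(22 + 6\right)^{2} = 28^{2} = 784$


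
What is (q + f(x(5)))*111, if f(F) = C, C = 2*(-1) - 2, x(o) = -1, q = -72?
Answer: -8436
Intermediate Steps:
C = -4 (C = -2 - 2 = -4)
f(F) = -4
(q + f(x(5)))*111 = (-72 - 4)*111 = -76*111 = -8436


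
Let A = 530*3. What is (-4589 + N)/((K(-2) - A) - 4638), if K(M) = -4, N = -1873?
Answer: 3231/3116 ≈ 1.0369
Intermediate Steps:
A = 1590
(-4589 + N)/((K(-2) - A) - 4638) = (-4589 - 1873)/((-4 - 1*1590) - 4638) = -6462/((-4 - 1590) - 4638) = -6462/(-1594 - 4638) = -6462/(-6232) = -6462*(-1/6232) = 3231/3116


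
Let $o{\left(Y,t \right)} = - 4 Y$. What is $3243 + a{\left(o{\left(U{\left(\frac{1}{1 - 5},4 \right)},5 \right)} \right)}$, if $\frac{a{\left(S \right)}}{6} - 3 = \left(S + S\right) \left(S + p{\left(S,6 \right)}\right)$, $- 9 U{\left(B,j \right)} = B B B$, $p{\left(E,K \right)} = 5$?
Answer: $\frac{5634289}{1728} \approx 3260.6$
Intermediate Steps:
$U{\left(B,j \right)} = - \frac{B^{3}}{9}$ ($U{\left(B,j \right)} = - \frac{B B B}{9} = - \frac{B^{2} B}{9} = - \frac{B^{3}}{9}$)
$a{\left(S \right)} = 18 + 12 S \left(5 + S\right)$ ($a{\left(S \right)} = 18 + 6 \left(S + S\right) \left(S + 5\right) = 18 + 6 \cdot 2 S \left(5 + S\right) = 18 + 12 S \left(5 + S\right)$)
$3243 + a{\left(o{\left(U{\left(\frac{1}{1 - 5},4 \right)},5 \right)} \right)} = 3243 + \left(18 + 12 \left(- 4 \left(- \frac{\left(\frac{1}{1 - 5}\right)^{3}}{9}\right)\right)^{2} + 60 \left(- 4 \left(- \frac{\left(\frac{1}{1 - 5}\right)^{3}}{9}\right)\right)\right) = 3243 + \left(18 + 12 \left(- 4 \left(- \frac{\left(\frac{1}{-4}\right)^{3}}{9}\right)\right)^{2} + 60 \left(- 4 \left(- \frac{\left(\frac{1}{-4}\right)^{3}}{9}\right)\right)\right) = 3243 + \left(18 + 12 \left(- 4 \left(- \frac{\left(- \frac{1}{4}\right)^{3}}{9}\right)\right)^{2} + 60 \left(- 4 \left(- \frac{\left(- \frac{1}{4}\right)^{3}}{9}\right)\right)\right) = 3243 + \left(18 + 12 \left(- 4 \left(\left(- \frac{1}{9}\right) \left(- \frac{1}{64}\right)\right)\right)^{2} + 60 \left(- 4 \left(\left(- \frac{1}{9}\right) \left(- \frac{1}{64}\right)\right)\right)\right) = 3243 + \left(18 + 12 \left(\left(-4\right) \frac{1}{576}\right)^{2} + 60 \left(\left(-4\right) \frac{1}{576}\right)\right) = 3243 + \left(18 + 12 \left(- \frac{1}{144}\right)^{2} + 60 \left(- \frac{1}{144}\right)\right) = 3243 + \left(18 + 12 \cdot \frac{1}{20736} - \frac{5}{12}\right) = 3243 + \left(18 + \frac{1}{1728} - \frac{5}{12}\right) = 3243 + \frac{30385}{1728} = \frac{5634289}{1728}$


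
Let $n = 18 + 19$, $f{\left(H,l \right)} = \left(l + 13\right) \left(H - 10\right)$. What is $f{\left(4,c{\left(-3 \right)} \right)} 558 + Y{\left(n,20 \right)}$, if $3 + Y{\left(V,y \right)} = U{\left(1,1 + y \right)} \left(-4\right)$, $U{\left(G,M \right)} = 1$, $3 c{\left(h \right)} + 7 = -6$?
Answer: $-29023$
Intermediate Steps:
$c{\left(h \right)} = - \frac{13}{3}$ ($c{\left(h \right)} = - \frac{7}{3} + \frac{1}{3} \left(-6\right) = - \frac{7}{3} - 2 = - \frac{13}{3}$)
$f{\left(H,l \right)} = \left(-10 + H\right) \left(13 + l\right)$ ($f{\left(H,l \right)} = \left(13 + l\right) \left(-10 + H\right) = \left(-10 + H\right) \left(13 + l\right)$)
$n = 37$
$Y{\left(V,y \right)} = -7$ ($Y{\left(V,y \right)} = -3 + 1 \left(-4\right) = -3 - 4 = -7$)
$f{\left(4,c{\left(-3 \right)} \right)} 558 + Y{\left(n,20 \right)} = \left(-130 - - \frac{130}{3} + 13 \cdot 4 + 4 \left(- \frac{13}{3}\right)\right) 558 - 7 = \left(-130 + \frac{130}{3} + 52 - \frac{52}{3}\right) 558 - 7 = \left(-52\right) 558 - 7 = -29016 - 7 = -29023$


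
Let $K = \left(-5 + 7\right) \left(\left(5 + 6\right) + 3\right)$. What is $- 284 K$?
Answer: $-7952$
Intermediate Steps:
$K = 28$ ($K = 2 \left(11 + 3\right) = 2 \cdot 14 = 28$)
$- 284 K = \left(-284\right) 28 = -7952$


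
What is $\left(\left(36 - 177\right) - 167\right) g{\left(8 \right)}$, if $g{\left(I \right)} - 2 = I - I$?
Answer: $-616$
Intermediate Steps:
$g{\left(I \right)} = 2$ ($g{\left(I \right)} = 2 + \left(I - I\right) = 2 + 0 = 2$)
$\left(\left(36 - 177\right) - 167\right) g{\left(8 \right)} = \left(\left(36 - 177\right) - 167\right) 2 = \left(-141 - 167\right) 2 = \left(-308\right) 2 = -616$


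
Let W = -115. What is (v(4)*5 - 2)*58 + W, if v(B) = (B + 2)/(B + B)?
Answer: -27/2 ≈ -13.500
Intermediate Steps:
v(B) = (2 + B)/(2*B) (v(B) = (2 + B)/((2*B)) = (2 + B)*(1/(2*B)) = (2 + B)/(2*B))
(v(4)*5 - 2)*58 + W = (((½)*(2 + 4)/4)*5 - 2)*58 - 115 = (((½)*(¼)*6)*5 - 2)*58 - 115 = ((¾)*5 - 2)*58 - 115 = (15/4 - 2)*58 - 115 = (7/4)*58 - 115 = 203/2 - 115 = -27/2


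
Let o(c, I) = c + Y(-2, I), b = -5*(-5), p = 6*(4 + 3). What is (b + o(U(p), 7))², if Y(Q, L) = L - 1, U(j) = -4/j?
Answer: 421201/441 ≈ 955.10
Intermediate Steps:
p = 42 (p = 6*7 = 42)
Y(Q, L) = -1 + L
b = 25
o(c, I) = -1 + I + c (o(c, I) = c + (-1 + I) = -1 + I + c)
(b + o(U(p), 7))² = (25 + (-1 + 7 - 4/42))² = (25 + (-1 + 7 - 4*1/42))² = (25 + (-1 + 7 - 2/21))² = (25 + 124/21)² = (649/21)² = 421201/441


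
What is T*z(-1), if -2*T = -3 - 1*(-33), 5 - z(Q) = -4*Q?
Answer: -15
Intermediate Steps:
z(Q) = 5 + 4*Q (z(Q) = 5 - (-4)*Q = 5 + 4*Q)
T = -15 (T = -(-3 - 1*(-33))/2 = -(-3 + 33)/2 = -½*30 = -15)
T*z(-1) = -15*(5 + 4*(-1)) = -15*(5 - 4) = -15*1 = -15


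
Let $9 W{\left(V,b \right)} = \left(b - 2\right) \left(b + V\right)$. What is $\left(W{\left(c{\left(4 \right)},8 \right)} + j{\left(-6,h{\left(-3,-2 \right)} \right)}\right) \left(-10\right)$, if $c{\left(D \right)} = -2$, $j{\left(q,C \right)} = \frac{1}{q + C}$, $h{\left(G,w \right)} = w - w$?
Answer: $- \frac{115}{3} \approx -38.333$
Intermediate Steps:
$h{\left(G,w \right)} = 0$
$j{\left(q,C \right)} = \frac{1}{C + q}$
$W{\left(V,b \right)} = \frac{\left(-2 + b\right) \left(V + b\right)}{9}$ ($W{\left(V,b \right)} = \frac{\left(b - 2\right) \left(b + V\right)}{9} = \frac{\left(-2 + b\right) \left(V + b\right)}{9}$)
$\left(W{\left(c{\left(4 \right)},8 \right)} + j{\left(-6,h{\left(-3,-2 \right)} \right)}\right) \left(-10\right) = \left(\left(\left(- \frac{2}{9}\right) \left(-2\right) - \frac{16}{9} + \frac{8^{2}}{9} + \frac{1}{9} \left(-2\right) 8\right) + \frac{1}{0 - 6}\right) \left(-10\right) = \left(\left(\frac{4}{9} - \frac{16}{9} + \frac{1}{9} \cdot 64 - \frac{16}{9}\right) + \frac{1}{-6}\right) \left(-10\right) = \left(\left(\frac{4}{9} - \frac{16}{9} + \frac{64}{9} - \frac{16}{9}\right) - \frac{1}{6}\right) \left(-10\right) = \left(4 - \frac{1}{6}\right) \left(-10\right) = \frac{23}{6} \left(-10\right) = - \frac{115}{3}$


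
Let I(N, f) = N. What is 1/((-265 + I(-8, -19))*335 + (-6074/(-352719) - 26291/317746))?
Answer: -112075051374/10249831166755195 ≈ -1.0934e-5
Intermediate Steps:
1/((-265 + I(-8, -19))*335 + (-6074/(-352719) - 26291/317746)) = 1/((-265 - 8)*335 + (-6074/(-352719) - 26291/317746)) = 1/(-273*335 + (-6074*(-1/352719) - 26291*1/317746)) = 1/(-91455 + (6074/352719 - 26291/317746)) = 1/(-91455 - 7343346025/112075051374) = 1/(-10249831166755195/112075051374) = -112075051374/10249831166755195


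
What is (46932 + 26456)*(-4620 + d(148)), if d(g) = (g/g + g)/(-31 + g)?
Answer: -39658214708/117 ≈ -3.3896e+8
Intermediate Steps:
d(g) = (1 + g)/(-31 + g)
(46932 + 26456)*(-4620 + d(148)) = (46932 + 26456)*(-4620 + (1 + 148)/(-31 + 148)) = 73388*(-4620 + 149/117) = 73388*(-540391/117) = -39658214708/117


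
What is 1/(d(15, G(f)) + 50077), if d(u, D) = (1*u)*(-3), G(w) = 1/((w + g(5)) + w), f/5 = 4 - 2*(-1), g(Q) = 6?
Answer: 1/50032 ≈ 1.9987e-5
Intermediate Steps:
f = 30 (f = 5*(4 - 2*(-1)) = 5*(4 + 2) = 5*6 = 30)
G(w) = 1/(6 + 2*w) (G(w) = 1/((w + 6) + w) = 1/((6 + w) + w) = 1/(6 + 2*w))
d(u, D) = -3*u (d(u, D) = u*(-3) = -3*u)
1/(d(15, G(f)) + 50077) = 1/(-3*15 + 50077) = 1/(-45 + 50077) = 1/50032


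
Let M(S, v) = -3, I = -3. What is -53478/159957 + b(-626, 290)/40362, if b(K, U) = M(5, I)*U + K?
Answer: -19029958/51239559 ≈ -0.37139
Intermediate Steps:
b(K, U) = K - 3*U (b(K, U) = -3*U + K = K - 3*U)
-53478/159957 + b(-626, 290)/40362 = -53478/159957 + (-626 - 3*290)/40362 = -53478*1/159957 + (-626 - 870)*(1/40362) = -5942/17773 - 1496*1/40362 = -5942/17773 - 748/20181 = -19029958/51239559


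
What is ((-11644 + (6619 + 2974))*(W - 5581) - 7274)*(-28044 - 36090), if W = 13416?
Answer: 1031073275106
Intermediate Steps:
((-11644 + (6619 + 2974))*(W - 5581) - 7274)*(-28044 - 36090) = ((-11644 + (6619 + 2974))*(13416 - 5581) - 7274)*(-28044 - 36090) = ((-11644 + 9593)*7835 - 7274)*(-64134) = (-2051*7835 - 7274)*(-64134) = (-16069585 - 7274)*(-64134) = -16076859*(-64134) = 1031073275106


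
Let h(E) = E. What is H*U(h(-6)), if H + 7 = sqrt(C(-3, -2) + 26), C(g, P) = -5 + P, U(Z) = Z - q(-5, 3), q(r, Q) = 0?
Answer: 42 - 6*sqrt(19) ≈ 15.847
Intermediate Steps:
U(Z) = Z (U(Z) = Z - 1*0 = Z + 0 = Z)
H = -7 + sqrt(19) (H = -7 + sqrt((-5 - 2) + 26) = -7 + sqrt(-7 + 26) = -7 + sqrt(19) ≈ -2.6411)
H*U(h(-6)) = (-7 + sqrt(19))*(-6) = 42 - 6*sqrt(19)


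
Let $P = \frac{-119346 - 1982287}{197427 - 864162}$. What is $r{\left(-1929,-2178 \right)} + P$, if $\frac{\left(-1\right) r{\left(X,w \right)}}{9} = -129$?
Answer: $\frac{776180968}{666735} \approx 1164.2$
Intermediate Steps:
$r{\left(X,w \right)} = 1161$ ($r{\left(X,w \right)} = \left(-9\right) \left(-129\right) = 1161$)
$P = \frac{2101633}{666735}$ ($P = - \frac{2101633}{-666735} = \left(-2101633\right) \left(- \frac{1}{666735}\right) = \frac{2101633}{666735} \approx 3.1521$)
$r{\left(-1929,-2178 \right)} + P = 1161 + \frac{2101633}{666735} = \frac{776180968}{666735}$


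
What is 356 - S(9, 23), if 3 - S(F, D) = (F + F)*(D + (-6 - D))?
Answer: 245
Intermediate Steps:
S(F, D) = 3 + 12*F (S(F, D) = 3 - (F + F)*(D + (-6 - D)) = 3 - 2*F*(-6) = 3 - (-12)*F = 3 + 12*F)
356 - S(9, 23) = 356 - (3 + 12*9) = 356 - (3 + 108) = 356 - 1*111 = 356 - 111 = 245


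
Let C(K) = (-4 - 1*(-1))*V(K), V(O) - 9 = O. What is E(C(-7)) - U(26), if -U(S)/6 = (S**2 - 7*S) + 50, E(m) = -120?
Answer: 3144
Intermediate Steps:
V(O) = 9 + O
C(K) = -27 - 3*K (C(K) = (-4 - 1*(-1))*(9 + K) = (-4 + 1)*(9 + K) = -3*(9 + K) = -27 - 3*K)
U(S) = -300 - 6*S**2 + 42*S (U(S) = -6*((S**2 - 7*S) + 50) = -6*(50 + S**2 - 7*S) = -300 - 6*S**2 + 42*S)
E(C(-7)) - U(26) = -120 - (-300 - 6*26**2 + 42*26) = -120 - (-300 - 6*676 + 1092) = -120 - (-300 - 4056 + 1092) = -120 - 1*(-3264) = -120 + 3264 = 3144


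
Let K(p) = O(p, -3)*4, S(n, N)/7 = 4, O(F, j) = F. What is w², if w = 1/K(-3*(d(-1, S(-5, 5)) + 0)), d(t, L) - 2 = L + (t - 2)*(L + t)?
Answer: 1/374544 ≈ 2.6699e-6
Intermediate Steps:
S(n, N) = 28 (S(n, N) = 7*4 = 28)
d(t, L) = 2 + L + (-2 + t)*(L + t) (d(t, L) = 2 + (L + (t - 2)*(L + t)) = 2 + (L + (-2 + t)*(L + t)) = 2 + L + (-2 + t)*(L + t))
K(p) = 4*p (K(p) = p*4 = 4*p)
w = 1/612 (w = 1/(4*(-3*((2 + (-1)² - 1*28 - 2*(-1) + 28*(-1)) + 0))) = 1/(4*(-3*((2 + 1 - 28 + 2 - 28) + 0))) = 1/(4*(-3*(-51 + 0))) = 1/(4*(-3*(-51))) = 1/(4*153) = 1/612 ≈ 0.0016340)
w² = (1/612)² = 1/374544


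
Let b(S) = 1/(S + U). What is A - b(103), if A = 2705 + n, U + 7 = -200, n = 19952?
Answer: 2356329/104 ≈ 22657.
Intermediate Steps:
U = -207 (U = -7 - 200 = -207)
A = 22657 (A = 2705 + 19952 = 22657)
b(S) = 1/(-207 + S) (b(S) = 1/(S - 207) = 1/(-207 + S))
A - b(103) = 22657 - 1/(-207 + 103) = 22657 - 1/(-104) = 22657 - 1*(-1/104) = 22657 + 1/104 = 2356329/104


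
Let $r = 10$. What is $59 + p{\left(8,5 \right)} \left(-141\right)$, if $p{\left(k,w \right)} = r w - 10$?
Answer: $-5581$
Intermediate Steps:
$p{\left(k,w \right)} = -10 + 10 w$ ($p{\left(k,w \right)} = 10 w - 10 = -10 + 10 w$)
$59 + p{\left(8,5 \right)} \left(-141\right) = 59 + \left(-10 + 10 \cdot 5\right) \left(-141\right) = 59 + \left(-10 + 50\right) \left(-141\right) = 59 + 40 \left(-141\right) = 59 - 5640 = -5581$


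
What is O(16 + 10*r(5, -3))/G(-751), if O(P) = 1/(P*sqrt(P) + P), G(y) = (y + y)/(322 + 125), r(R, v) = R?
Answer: 149/2147860 - 149*sqrt(66)/2147860 ≈ -0.00049420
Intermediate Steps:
G(y) = 2*y/447 (G(y) = (2*y)/447 = (2*y)*(1/447) = 2*y/447)
O(P) = 1/(P + P**(3/2)) (O(P) = 1/(P**(3/2) + P) = 1/(P + P**(3/2)))
O(16 + 10*r(5, -3))/G(-751) = 1/(((16 + 10*5) + (16 + 10*5)**(3/2))*(((2/447)*(-751)))) = 1/(((16 + 50) + (16 + 50)**(3/2))*(-1502/447)) = -447/1502/(66 + 66**(3/2)) = -447/1502/(66 + 66*sqrt(66)) = -447/(1502*(66 + 66*sqrt(66)))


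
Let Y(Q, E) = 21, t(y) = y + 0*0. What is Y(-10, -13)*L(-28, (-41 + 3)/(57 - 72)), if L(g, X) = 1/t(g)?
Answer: -¾ ≈ -0.75000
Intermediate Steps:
t(y) = y (t(y) = y + 0 = y)
L(g, X) = 1/g
Y(-10, -13)*L(-28, (-41 + 3)/(57 - 72)) = 21/(-28) = 21*(-1/28) = -¾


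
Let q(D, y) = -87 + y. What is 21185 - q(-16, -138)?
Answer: 21410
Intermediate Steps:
21185 - q(-16, -138) = 21185 - (-87 - 138) = 21185 - 1*(-225) = 21185 + 225 = 21410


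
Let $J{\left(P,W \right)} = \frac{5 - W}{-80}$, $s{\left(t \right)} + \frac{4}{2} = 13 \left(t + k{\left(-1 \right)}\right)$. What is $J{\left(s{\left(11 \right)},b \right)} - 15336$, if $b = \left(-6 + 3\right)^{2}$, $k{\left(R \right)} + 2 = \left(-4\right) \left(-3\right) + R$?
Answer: $- \frac{306719}{20} \approx -15336.0$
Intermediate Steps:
$k{\left(R \right)} = 10 + R$ ($k{\left(R \right)} = -2 + \left(\left(-4\right) \left(-3\right) + R\right) = -2 + \left(12 + R\right) = 10 + R$)
$s{\left(t \right)} = 115 + 13 t$ ($s{\left(t \right)} = -2 + 13 \left(t + \left(10 - 1\right)\right) = -2 + 13 \left(t + 9\right) = -2 + 13 \left(9 + t\right) = -2 + \left(117 + 13 t\right) = 115 + 13 t$)
$b = 9$ ($b = \left(-3\right)^{2} = 9$)
$J{\left(P,W \right)} = - \frac{1}{16} + \frac{W}{80}$ ($J{\left(P,W \right)} = \left(5 - W\right) \left(- \frac{1}{80}\right) = - \frac{1}{16} + \frac{W}{80}$)
$J{\left(s{\left(11 \right)},b \right)} - 15336 = \left(- \frac{1}{16} + \frac{1}{80} \cdot 9\right) - 15336 = \left(- \frac{1}{16} + \frac{9}{80}\right) - 15336 = \frac{1}{20} - 15336 = - \frac{306719}{20}$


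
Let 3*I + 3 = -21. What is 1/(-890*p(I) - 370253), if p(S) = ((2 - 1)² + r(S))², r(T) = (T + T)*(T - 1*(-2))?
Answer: -1/8744263 ≈ -1.1436e-7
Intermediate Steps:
I = -8 (I = -1 + (⅓)*(-21) = -1 - 7 = -8)
r(T) = 2*T*(2 + T) (r(T) = (2*T)*(T + 2) = (2*T)*(2 + T) = 2*T*(2 + T))
p(S) = (1 + 2*S*(2 + S))² (p(S) = ((2 - 1)² + 2*S*(2 + S))² = (1² + 2*S*(2 + S))² = (1 + 2*S*(2 + S))²)
1/(-890*p(I) - 370253) = 1/(-890*(1 + 2*(-8)*(2 - 8))² - 370253) = 1/(-890*(1 + 2*(-8)*(-6))² - 370253) = 1/(-890*(1 + 96)² - 370253) = 1/(-890*97² - 370253) = 1/(-890*9409 - 370253) = 1/(-8374010 - 370253) = 1/(-8744263) = -1/8744263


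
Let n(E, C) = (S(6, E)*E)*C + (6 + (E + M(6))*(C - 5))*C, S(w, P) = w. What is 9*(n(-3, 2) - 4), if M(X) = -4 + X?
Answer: -198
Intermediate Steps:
n(E, C) = C*(6 + (-5 + C)*(2 + E)) + 6*C*E (n(E, C) = (6*E)*C + (6 + (E + (-4 + 6))*(C - 5))*C = 6*C*E + (6 + (E + 2)*(-5 + C))*C = 6*C*E + (6 + (2 + E)*(-5 + C))*C = 6*C*E + (6 + (-5 + C)*(2 + E))*C = 6*C*E + C*(6 + (-5 + C)*(2 + E)) = C*(6 + (-5 + C)*(2 + E)) + 6*C*E)
9*(n(-3, 2) - 4) = 9*(2*(-4 - 3 + 2*2 + 2*(-3)) - 4) = 9*(2*(-4 - 3 + 4 - 6) - 4) = 9*(2*(-9) - 4) = 9*(-18 - 4) = 9*(-22) = -198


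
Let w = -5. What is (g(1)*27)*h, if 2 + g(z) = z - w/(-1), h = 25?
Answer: -4050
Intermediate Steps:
g(z) = -7 + z (g(z) = -2 + (z - (-5)/(-1)) = -2 + (z - (-5)*(-1)) = -2 + (z - 1*5) = -2 + (z - 5) = -2 + (-5 + z) = -7 + z)
(g(1)*27)*h = ((-7 + 1)*27)*25 = -6*27*25 = -162*25 = -4050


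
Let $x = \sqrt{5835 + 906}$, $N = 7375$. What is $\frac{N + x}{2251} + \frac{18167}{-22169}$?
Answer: $\frac{122602458}{49902419} + \frac{3 \sqrt{749}}{2251} \approx 2.4933$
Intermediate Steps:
$x = 3 \sqrt{749}$ ($x = \sqrt{6741} = 3 \sqrt{749} \approx 82.104$)
$\frac{N + x}{2251} + \frac{18167}{-22169} = \frac{7375 + 3 \sqrt{749}}{2251} + \frac{18167}{-22169} = \left(7375 + 3 \sqrt{749}\right) \frac{1}{2251} + 18167 \left(- \frac{1}{22169}\right) = \left(\frac{7375}{2251} + \frac{3 \sqrt{749}}{2251}\right) - \frac{18167}{22169} = \frac{122602458}{49902419} + \frac{3 \sqrt{749}}{2251}$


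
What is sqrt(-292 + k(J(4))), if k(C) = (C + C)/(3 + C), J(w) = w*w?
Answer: 2*I*sqrt(26201)/19 ≈ 17.039*I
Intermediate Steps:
J(w) = w**2
k(C) = 2*C/(3 + C) (k(C) = (2*C)/(3 + C) = 2*C/(3 + C))
sqrt(-292 + k(J(4))) = sqrt(-292 + 2*4**2/(3 + 4**2)) = sqrt(-292 + 2*16/(3 + 16)) = sqrt(-292 + 2*16/19) = sqrt(-292 + 2*16*(1/19)) = sqrt(-292 + 32/19) = sqrt(-5516/19) = 2*I*sqrt(26201)/19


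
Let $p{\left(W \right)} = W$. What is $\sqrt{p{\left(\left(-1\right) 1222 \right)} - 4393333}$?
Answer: $i \sqrt{4394555} \approx 2096.3 i$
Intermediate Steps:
$\sqrt{p{\left(\left(-1\right) 1222 \right)} - 4393333} = \sqrt{\left(-1\right) 1222 - 4393333} = \sqrt{-1222 - 4393333} = \sqrt{-4394555} = i \sqrt{4394555}$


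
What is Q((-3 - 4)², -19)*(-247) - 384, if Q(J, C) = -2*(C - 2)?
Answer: -10758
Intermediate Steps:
Q(J, C) = 4 - 2*C (Q(J, C) = -2*(-2 + C) = 4 - 2*C)
Q((-3 - 4)², -19)*(-247) - 384 = (4 - 2*(-19))*(-247) - 384 = (4 + 38)*(-247) - 384 = 42*(-247) - 384 = -10374 - 384 = -10758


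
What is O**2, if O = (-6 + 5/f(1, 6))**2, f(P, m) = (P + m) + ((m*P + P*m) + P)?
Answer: 279841/256 ≈ 1093.1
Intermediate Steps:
f(P, m) = m + 2*P + 2*P*m (f(P, m) = (P + m) + ((P*m + P*m) + P) = (P + m) + (2*P*m + P) = (P + m) + (P + 2*P*m) = m + 2*P + 2*P*m)
O = 529/16 (O = (-6 + 5/(6 + 2*1 + 2*1*6))**2 = (-6 + 5/(6 + 2 + 12))**2 = (-6 + 5/20)**2 = (-6 + 5*(1/20))**2 = (-6 + 1/4)**2 = (-23/4)**2 = 529/16 ≈ 33.063)
O**2 = (529/16)**2 = 279841/256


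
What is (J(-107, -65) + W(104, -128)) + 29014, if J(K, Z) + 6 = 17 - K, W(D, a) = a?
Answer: 29004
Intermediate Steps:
J(K, Z) = 11 - K (J(K, Z) = -6 + (17 - K) = 11 - K)
(J(-107, -65) + W(104, -128)) + 29014 = ((11 - 1*(-107)) - 128) + 29014 = ((11 + 107) - 128) + 29014 = (118 - 128) + 29014 = -10 + 29014 = 29004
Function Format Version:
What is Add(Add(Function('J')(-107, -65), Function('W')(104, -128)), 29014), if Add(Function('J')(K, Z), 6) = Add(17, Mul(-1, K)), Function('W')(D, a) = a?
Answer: 29004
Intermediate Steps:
Function('J')(K, Z) = Add(11, Mul(-1, K)) (Function('J')(K, Z) = Add(-6, Add(17, Mul(-1, K))) = Add(11, Mul(-1, K)))
Add(Add(Function('J')(-107, -65), Function('W')(104, -128)), 29014) = Add(Add(Add(11, Mul(-1, -107)), -128), 29014) = Add(Add(Add(11, 107), -128), 29014) = Add(Add(118, -128), 29014) = Add(-10, 29014) = 29004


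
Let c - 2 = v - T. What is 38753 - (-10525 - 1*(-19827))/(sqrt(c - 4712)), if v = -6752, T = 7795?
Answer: 38753 + 9302*I*sqrt(393)/2751 ≈ 38753.0 + 67.032*I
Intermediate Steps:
c = -14545 (c = 2 + (-6752 - 1*7795) = 2 + (-6752 - 7795) = 2 - 14547 = -14545)
38753 - (-10525 - 1*(-19827))/(sqrt(c - 4712)) = 38753 - (-10525 - 1*(-19827))/(sqrt(-14545 - 4712)) = 38753 - (-10525 + 19827)/(sqrt(-19257)) = 38753 - 9302/(7*I*sqrt(393)) = 38753 - 9302*(-I*sqrt(393)/2751) = 38753 - (-9302)*I*sqrt(393)/2751 = 38753 + 9302*I*sqrt(393)/2751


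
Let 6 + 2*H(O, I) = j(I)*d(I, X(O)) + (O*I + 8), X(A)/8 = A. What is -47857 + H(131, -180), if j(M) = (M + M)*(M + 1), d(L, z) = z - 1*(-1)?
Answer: 33739134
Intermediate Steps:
X(A) = 8*A
d(L, z) = 1 + z (d(L, z) = z + 1 = 1 + z)
j(M) = 2*M*(1 + M) (j(M) = (2*M)*(1 + M) = 2*M*(1 + M))
H(O, I) = 1 + I*O/2 + I*(1 + I)*(1 + 8*O) (H(O, I) = -3 + ((2*I*(1 + I))*(1 + 8*O) + (O*I + 8))/2 = -3 + (2*I*(1 + I)*(1 + 8*O) + (I*O + 8))/2 = -3 + (2*I*(1 + I)*(1 + 8*O) + (8 + I*O))/2 = -3 + (8 + I*O + 2*I*(1 + I)*(1 + 8*O))/2 = -3 + (4 + I*O/2 + I*(1 + I)*(1 + 8*O)) = 1 + I*O/2 + I*(1 + I)*(1 + 8*O))
-47857 + H(131, -180) = -47857 + (1 + (½)*(-180)*131 - 180*(1 - 180)*(1 + 8*131)) = -47857 + (1 - 11790 - 180*(-179)*(1 + 1048)) = -47857 + (1 - 11790 - 180*(-179)*1049) = -47857 + (1 - 11790 + 33798780) = -47857 + 33786991 = 33739134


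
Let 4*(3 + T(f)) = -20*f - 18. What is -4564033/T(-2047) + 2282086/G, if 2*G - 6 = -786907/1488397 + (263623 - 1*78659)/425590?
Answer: 404825612242860754182/524135751990965 ≈ 7.7237e+5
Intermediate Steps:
G = 25623845123/8677354510 (G = 3 + (-786907/1488397 + (263623 - 1*78659)/425590)/2 = 3 + (-786907*1/1488397 + (263623 - 78659)*(1/425590))/2 = 3 + (-786907/1488397 + 184964*(1/425590))/2 = 3 + (-786907/1488397 + 92482/212795)/2 = 3 + (½)*(-408218407/4338677255) = 3 - 408218407/8677354510 = 25623845123/8677354510 ≈ 2.9530)
T(f) = -15/2 - 5*f (T(f) = -3 + (-20*f - 18)/4 = -3 + (-18 - 20*f)/4 = -3 + (-9/2 - 5*f) = -15/2 - 5*f)
-4564033/T(-2047) + 2282086/G = -4564033/(-15/2 - 5*(-2047)) + 2282086/(25623845123/8677354510) = -4564033/(-15/2 + 10235) + 2282086*(8677354510/25623845123) = -4564033/20455/2 + 19802469244307860/25623845123 = -4564033*2/20455 + 19802469244307860/25623845123 = -9128066/20455 + 19802469244307860/25623845123 = 404825612242860754182/524135751990965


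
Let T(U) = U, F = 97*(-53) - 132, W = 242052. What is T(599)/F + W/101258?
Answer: 607843327/266966717 ≈ 2.2769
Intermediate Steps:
F = -5273 (F = -5141 - 132 = -5273)
T(599)/F + W/101258 = 599/(-5273) + 242052/101258 = 599*(-1/5273) + 242052*(1/101258) = -599/5273 + 121026/50629 = 607843327/266966717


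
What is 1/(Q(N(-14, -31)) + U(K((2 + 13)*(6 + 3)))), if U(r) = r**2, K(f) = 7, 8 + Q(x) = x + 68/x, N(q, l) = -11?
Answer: 11/262 ≈ 0.041985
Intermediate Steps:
Q(x) = -8 + x + 68/x (Q(x) = -8 + (x + 68/x) = -8 + x + 68/x)
1/(Q(N(-14, -31)) + U(K((2 + 13)*(6 + 3)))) = 1/((-8 - 11 + 68/(-11)) + 7**2) = 1/((-8 - 11 + 68*(-1/11)) + 49) = 1/((-8 - 11 - 68/11) + 49) = 1/(-277/11 + 49) = 1/(262/11) = 11/262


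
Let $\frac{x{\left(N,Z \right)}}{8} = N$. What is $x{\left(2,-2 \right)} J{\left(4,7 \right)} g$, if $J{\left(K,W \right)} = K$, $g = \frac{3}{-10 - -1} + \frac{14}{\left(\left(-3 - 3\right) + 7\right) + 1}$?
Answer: $\frac{1280}{3} \approx 426.67$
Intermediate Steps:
$x{\left(N,Z \right)} = 8 N$
$g = \frac{20}{3}$ ($g = \frac{3}{-10 + 1} + \frac{14}{\left(\left(-3 - 3\right) + 7\right) + 1} = \frac{3}{-9} + \frac{14}{\left(-6 + 7\right) + 1} = 3 \left(- \frac{1}{9}\right) + \frac{14}{1 + 1} = - \frac{1}{3} + \frac{14}{2} = - \frac{1}{3} + 14 \cdot \frac{1}{2} = - \frac{1}{3} + 7 = \frac{20}{3} \approx 6.6667$)
$x{\left(2,-2 \right)} J{\left(4,7 \right)} g = 8 \cdot 2 \cdot 4 \cdot \frac{20}{3} = 16 \cdot 4 \cdot \frac{20}{3} = 64 \cdot \frac{20}{3} = \frac{1280}{3}$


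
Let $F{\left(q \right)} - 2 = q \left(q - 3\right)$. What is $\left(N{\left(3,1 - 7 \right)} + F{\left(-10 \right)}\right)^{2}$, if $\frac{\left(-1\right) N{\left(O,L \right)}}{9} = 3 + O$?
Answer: $6084$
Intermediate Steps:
$N{\left(O,L \right)} = -27 - 9 O$ ($N{\left(O,L \right)} = - 9 \left(3 + O\right) = -27 - 9 O$)
$F{\left(q \right)} = 2 + q \left(-3 + q\right)$ ($F{\left(q \right)} = 2 + q \left(q - 3\right) = 2 + q \left(-3 + q\right)$)
$\left(N{\left(3,1 - 7 \right)} + F{\left(-10 \right)}\right)^{2} = \left(\left(-27 - 27\right) + \left(2 + \left(-10\right)^{2} - -30\right)\right)^{2} = \left(\left(-27 - 27\right) + \left(2 + 100 + 30\right)\right)^{2} = \left(-54 + 132\right)^{2} = 78^{2} = 6084$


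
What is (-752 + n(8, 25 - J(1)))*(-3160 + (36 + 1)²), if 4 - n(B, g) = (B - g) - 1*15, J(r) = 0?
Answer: 1282356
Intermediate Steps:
n(B, g) = 19 + g - B (n(B, g) = 4 - ((B - g) - 1*15) = 4 - ((B - g) - 15) = 4 - (-15 + B - g) = 4 + (15 + g - B) = 19 + g - B)
(-752 + n(8, 25 - J(1)))*(-3160 + (36 + 1)²) = (-752 + (19 + (25 - 1*0) - 1*8))*(-3160 + (36 + 1)²) = (-752 + (19 + (25 + 0) - 8))*(-3160 + 37²) = (-752 + (19 + 25 - 8))*(-3160 + 1369) = (-752 + 36)*(-1791) = -716*(-1791) = 1282356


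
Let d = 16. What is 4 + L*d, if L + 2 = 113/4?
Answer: 424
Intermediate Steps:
L = 105/4 (L = -2 + 113/4 = 105/4 ≈ 26.250)
4 + L*d = 4 + (105/4)*16 = 4 + 420 = 424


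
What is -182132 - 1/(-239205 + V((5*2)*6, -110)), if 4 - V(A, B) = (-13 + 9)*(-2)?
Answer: -43567613587/239209 ≈ -1.8213e+5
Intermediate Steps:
V(A, B) = -4 (V(A, B) = 4 - (-13 + 9)*(-2) = 4 - (-4)*(-2) = 4 - 1*8 = 4 - 8 = -4)
-182132 - 1/(-239205 + V((5*2)*6, -110)) = -182132 - 1/(-239205 - 4) = -182132 - 1/(-239209) = -182132 - 1*(-1/239209) = -182132 + 1/239209 = -43567613587/239209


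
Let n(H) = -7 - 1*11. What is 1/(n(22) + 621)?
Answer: 1/603 ≈ 0.0016584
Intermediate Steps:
n(H) = -18 (n(H) = -7 - 11 = -18)
1/(n(22) + 621) = 1/(-18 + 621) = 1/603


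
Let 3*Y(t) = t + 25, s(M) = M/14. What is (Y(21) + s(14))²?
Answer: 2401/9 ≈ 266.78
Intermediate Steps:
s(M) = M/14 (s(M) = M*(1/14) = M/14)
Y(t) = 25/3 + t/3 (Y(t) = (t + 25)/3 = (25 + t)/3 = 25/3 + t/3)
(Y(21) + s(14))² = ((25/3 + (⅓)*21) + (1/14)*14)² = ((25/3 + 7) + 1)² = (46/3 + 1)² = (49/3)² = 2401/9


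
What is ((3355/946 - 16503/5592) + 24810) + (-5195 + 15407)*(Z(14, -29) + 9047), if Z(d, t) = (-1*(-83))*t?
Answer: 5436909786197/80152 ≈ 6.7832e+7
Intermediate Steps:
Z(d, t) = 83*t
((3355/946 - 16503/5592) + 24810) + (-5195 + 15407)*(Z(14, -29) + 9047) = ((3355/946 - 16503/5592) + 24810) + (-5195 + 15407)*(83*(-29) + 9047) = ((3355*(1/946) - 16503*1/5592) + 24810) + 10212*(-2407 + 9047) = ((305/86 - 5501/1864) + 24810) + 10212*6640 = (47717/80152 + 24810) + 67807680 = 1988618837/80152 + 67807680 = 5436909786197/80152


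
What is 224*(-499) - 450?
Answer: -112226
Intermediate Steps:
224*(-499) - 450 = -111776 - 450 = -112226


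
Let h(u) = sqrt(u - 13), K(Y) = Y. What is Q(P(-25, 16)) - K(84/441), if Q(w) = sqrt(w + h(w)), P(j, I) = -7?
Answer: -4/21 + sqrt(-7 + 2*I*sqrt(5)) ≈ 0.6178 + 2.7665*I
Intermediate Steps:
h(u) = sqrt(-13 + u)
Q(w) = sqrt(w + sqrt(-13 + w))
Q(P(-25, 16)) - K(84/441) = sqrt(-7 + sqrt(-13 - 7)) - 84/441 = sqrt(-7 + sqrt(-20)) - 84/441 = sqrt(-7 + 2*I*sqrt(5)) - 1*4/21 = sqrt(-7 + 2*I*sqrt(5)) - 4/21 = -4/21 + sqrt(-7 + 2*I*sqrt(5))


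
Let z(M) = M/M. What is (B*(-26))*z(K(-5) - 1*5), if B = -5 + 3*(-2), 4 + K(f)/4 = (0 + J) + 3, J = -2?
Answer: 286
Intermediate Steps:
K(f) = -12 (K(f) = -16 + 4*((0 - 2) + 3) = -16 + 4*(-2 + 3) = -16 + 4*1 = -16 + 4 = -12)
B = -11 (B = -5 - 6 = -11)
z(M) = 1
(B*(-26))*z(K(-5) - 1*5) = -11*(-26)*1 = 286*1 = 286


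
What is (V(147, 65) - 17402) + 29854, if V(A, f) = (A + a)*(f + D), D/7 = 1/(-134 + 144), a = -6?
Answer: 217157/10 ≈ 21716.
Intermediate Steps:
D = 7/10 (D = 7/(-134 + 144) = 7/10 ≈ 0.70000)
V(A, f) = (-6 + A)*(7/10 + f) (V(A, f) = (A - 6)*(f + 7/10) = (-6 + A)*(7/10 + f))
(V(147, 65) - 17402) + 29854 = ((-21/5 - 6*65 + (7/10)*147 + 147*65) - 17402) + 29854 = ((-21/5 - 390 + 1029/10 + 9555) - 17402) + 29854 = (92637/10 - 17402) + 29854 = -81383/10 + 29854 = 217157/10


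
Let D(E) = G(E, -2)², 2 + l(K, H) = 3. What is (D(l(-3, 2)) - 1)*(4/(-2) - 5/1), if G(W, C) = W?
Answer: 0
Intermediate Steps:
l(K, H) = 1 (l(K, H) = -2 + 3 = 1)
D(E) = E²
(D(l(-3, 2)) - 1)*(4/(-2) - 5/1) = (1² - 1)*(4/(-2) - 5/1) = (1 - 1)*(4*(-½) - 5*1) = 0*(-2 - 5) = 0*(-7) = 0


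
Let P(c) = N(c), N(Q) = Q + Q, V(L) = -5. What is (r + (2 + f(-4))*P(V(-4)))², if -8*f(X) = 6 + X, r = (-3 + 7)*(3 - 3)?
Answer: 1225/4 ≈ 306.25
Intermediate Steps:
N(Q) = 2*Q
P(c) = 2*c
r = 0 (r = 4*0 = 0)
f(X) = -¾ - X/8 (f(X) = -(6 + X)/8 = -¾ - X/8)
(r + (2 + f(-4))*P(V(-4)))² = (0 + (2 + (-¾ - ⅛*(-4)))*(2*(-5)))² = (0 + (2 + (-¾ + ½))*(-10))² = (0 + (2 - ¼)*(-10))² = (0 + (7/4)*(-10))² = (0 - 35/2)² = (-35/2)² = 1225/4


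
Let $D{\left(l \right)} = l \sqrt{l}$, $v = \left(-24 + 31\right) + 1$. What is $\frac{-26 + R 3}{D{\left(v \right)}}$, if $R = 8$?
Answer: $- \frac{\sqrt{2}}{16} \approx -0.088388$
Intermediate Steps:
$v = 8$ ($v = 7 + 1 = 8$)
$D{\left(l \right)} = l^{\frac{3}{2}}$
$\frac{-26 + R 3}{D{\left(v \right)}} = \frac{-26 + 8 \cdot 3}{8^{\frac{3}{2}}} = \frac{-26 + 24}{16 \sqrt{2}} = - 2 \frac{\sqrt{2}}{32} = - \frac{\sqrt{2}}{16}$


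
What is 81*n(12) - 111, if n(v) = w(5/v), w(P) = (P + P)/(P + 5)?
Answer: -1281/13 ≈ -98.538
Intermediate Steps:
w(P) = 2*P/(5 + P) (w(P) = (2*P)/(5 + P) = 2*P/(5 + P))
n(v) = 10/(v*(5 + 5/v)) (n(v) = 2*(5/v)/(5 + 5/v) = 10/(v*(5 + 5/v)))
81*n(12) - 111 = 81*(2/(1 + 12)) - 111 = 81*(2/13) - 111 = 162/13 - 111 = -1281/13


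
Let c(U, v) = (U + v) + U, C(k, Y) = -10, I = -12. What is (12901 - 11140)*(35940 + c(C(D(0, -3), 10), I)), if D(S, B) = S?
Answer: 63233988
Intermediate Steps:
c(U, v) = v + 2*U
(12901 - 11140)*(35940 + c(C(D(0, -3), 10), I)) = (12901 - 11140)*(35940 + (-12 + 2*(-10))) = 1761*(35940 + (-12 - 20)) = 1761*(35940 - 32) = 1761*35908 = 63233988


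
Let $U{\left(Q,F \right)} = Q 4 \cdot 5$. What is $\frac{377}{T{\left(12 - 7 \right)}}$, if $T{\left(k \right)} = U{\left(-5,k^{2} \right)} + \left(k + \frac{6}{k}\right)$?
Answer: $- \frac{1885}{469} \approx -4.0192$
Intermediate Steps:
$U{\left(Q,F \right)} = 20 Q$ ($U{\left(Q,F \right)} = 4 Q 5 = 20 Q$)
$T{\left(k \right)} = -100 + k + \frac{6}{k}$ ($T{\left(k \right)} = 20 \left(-5\right) + \left(k + \frac{6}{k}\right) = -100 + \left(k + \frac{6}{k}\right) = -100 + k + \frac{6}{k}$)
$\frac{377}{T{\left(12 - 7 \right)}} = \frac{377}{-100 + \left(12 - 7\right) + \frac{6}{12 - 7}} = \frac{377}{-100 + 5 + \frac{6}{5}} = \frac{377}{- \frac{469}{5}} = 377 \left(- \frac{5}{469}\right) = - \frac{1885}{469}$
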